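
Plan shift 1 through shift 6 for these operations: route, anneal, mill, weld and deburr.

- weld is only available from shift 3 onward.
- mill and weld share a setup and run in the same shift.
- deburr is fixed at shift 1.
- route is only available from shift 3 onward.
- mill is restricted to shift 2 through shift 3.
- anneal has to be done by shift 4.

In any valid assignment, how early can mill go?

shift 3

Mill is available from shift 2; mill must be in the same shift as weld, which can't be before shift 3, so mill is at least shift 3; mill's own window allows nothing later than shift 3.
mill at shift 3 is achievable: deburr -> shift 1, route -> shift 3, mill -> shift 3, anneal -> shift 1, weld -> shift 3.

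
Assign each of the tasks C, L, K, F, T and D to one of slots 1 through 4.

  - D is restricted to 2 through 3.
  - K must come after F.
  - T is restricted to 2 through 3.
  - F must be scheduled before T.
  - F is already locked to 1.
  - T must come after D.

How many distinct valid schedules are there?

48

Splitting on C: it can be 1 (12), 2 (12), 3 (12), 4 (12). Listing each branch's schedules as (L, K, F, T, D):
C=1: (1,2,1,3,2) (1,3,1,3,2) (1,4,1,3,2) (2,2,1,3,2) (2,3,1,3,2) (2,4,1,3,2) (3,2,1,3,2) (3,3,1,3,2) (3,4,1,3,2) (4,2,1,3,2) (4,3,1,3,2) (4,4,1,3,2) — 12.
C=2: (1,2,1,3,2) (1,3,1,3,2) (1,4,1,3,2) (2,2,1,3,2) (2,3,1,3,2) (2,4,1,3,2) (3,2,1,3,2) (3,3,1,3,2) (3,4,1,3,2) (4,2,1,3,2) (4,3,1,3,2) (4,4,1,3,2) — 12.
C=3: (1,2,1,3,2) (1,3,1,3,2) (1,4,1,3,2) (2,2,1,3,2) (2,3,1,3,2) (2,4,1,3,2) (3,2,1,3,2) (3,3,1,3,2) (3,4,1,3,2) (4,2,1,3,2) (4,3,1,3,2) (4,4,1,3,2) — 12.
C=4: (1,2,1,3,2) (1,3,1,3,2) (1,4,1,3,2) (2,2,1,3,2) (2,3,1,3,2) (2,4,1,3,2) (3,2,1,3,2) (3,3,1,3,2) (3,4,1,3,2) (4,2,1,3,2) (4,3,1,3,2) (4,4,1,3,2) — 12.
Summing: 12 + 12 + 12 + 12 = 48.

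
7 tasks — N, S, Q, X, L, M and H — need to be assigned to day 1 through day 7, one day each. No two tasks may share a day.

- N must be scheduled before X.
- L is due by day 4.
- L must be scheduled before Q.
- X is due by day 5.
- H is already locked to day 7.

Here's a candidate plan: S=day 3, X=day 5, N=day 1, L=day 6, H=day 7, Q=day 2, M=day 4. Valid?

Invalid. L must be scheduled before Q.

L must be scheduled before Q — violated.
H is already locked to day 7 — holds.
L is due by day 4 — violated.
No two tasks may share a day — holds.
N must be scheduled before X — holds.
X is due by day 5 — holds.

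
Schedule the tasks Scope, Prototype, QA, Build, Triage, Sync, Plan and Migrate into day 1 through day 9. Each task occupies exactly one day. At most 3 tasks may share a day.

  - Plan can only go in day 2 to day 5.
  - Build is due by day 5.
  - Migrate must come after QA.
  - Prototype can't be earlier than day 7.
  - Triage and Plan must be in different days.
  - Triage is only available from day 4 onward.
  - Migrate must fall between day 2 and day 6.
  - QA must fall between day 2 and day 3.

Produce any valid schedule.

Prototype in day 7, QA in day 2, Plan in day 2, Sync in day 1, Triage in day 4, Scope in day 1, Build in day 1, Migrate in day 3

Checking: QA(day 2) before Migrate(day 3); Triage(day 4) != Plan(day 2); Triage=day 4 in [day 4,day 9]; Plan=day 2 in [day 2,day 5]; Prototype=day 7 in [day 7,day 9]; QA=day 2 in [day 2,day 3]; Migrate=day 3 in [day 2,day 6]; Build=day 1 in [day 1,day 5]; max 3 per day (cap 3).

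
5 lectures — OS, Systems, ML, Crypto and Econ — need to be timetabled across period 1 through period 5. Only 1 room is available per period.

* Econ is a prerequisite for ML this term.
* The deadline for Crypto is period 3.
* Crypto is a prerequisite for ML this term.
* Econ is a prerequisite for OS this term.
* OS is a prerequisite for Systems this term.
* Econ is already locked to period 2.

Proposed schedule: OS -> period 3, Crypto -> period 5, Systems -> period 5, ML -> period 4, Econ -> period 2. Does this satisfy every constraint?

No. The deadline for Crypto is period 3 is not satisfied.

Econ is a prerequisite for ML this term — holds.
Econ is already locked to period 2 — holds.
OS is a prerequisite for Systems this term — holds.
Econ is a prerequisite for OS this term — holds.
Only 1 room is available per period — violated.
The deadline for Crypto is period 3 — violated.
Crypto is a prerequisite for ML this term — violated.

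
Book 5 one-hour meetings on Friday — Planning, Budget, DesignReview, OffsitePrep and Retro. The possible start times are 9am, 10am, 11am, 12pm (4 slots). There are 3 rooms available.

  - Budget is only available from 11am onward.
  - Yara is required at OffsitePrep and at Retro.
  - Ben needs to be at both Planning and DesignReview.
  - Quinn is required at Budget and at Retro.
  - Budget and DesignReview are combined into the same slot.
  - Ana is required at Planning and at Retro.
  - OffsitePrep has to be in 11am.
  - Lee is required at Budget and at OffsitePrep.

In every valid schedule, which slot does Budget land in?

12pm

Budget's window is 11am–12pm.
OffsitePrep is fixed at 11am, and Budget can't share a slot with OffsitePrep.
So Budget must be 12pm.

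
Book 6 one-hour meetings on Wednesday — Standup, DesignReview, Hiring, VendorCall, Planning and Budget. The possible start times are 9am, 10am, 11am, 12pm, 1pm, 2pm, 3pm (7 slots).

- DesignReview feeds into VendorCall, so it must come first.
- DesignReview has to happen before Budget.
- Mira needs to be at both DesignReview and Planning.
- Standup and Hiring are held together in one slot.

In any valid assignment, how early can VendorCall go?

10am

Precedence pushes VendorCall to at least 10am.
VendorCall at 10am is achievable: DesignReview in 9am, VendorCall in 10am, Standup in 9am, Planning in 10am, Hiring in 9am, Budget in 10am.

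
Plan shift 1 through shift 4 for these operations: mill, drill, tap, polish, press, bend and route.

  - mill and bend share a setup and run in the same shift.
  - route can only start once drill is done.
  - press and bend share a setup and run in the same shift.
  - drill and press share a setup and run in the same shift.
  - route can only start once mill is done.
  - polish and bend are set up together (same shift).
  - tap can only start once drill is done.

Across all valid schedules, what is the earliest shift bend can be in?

Bend must be in the same shift as mill, which can't be after shift 3, so bend is at most shift 3.
bend at shift 1 is achievable: drill -> shift 1; mill -> shift 1; route -> shift 2; tap -> shift 2; polish -> shift 1; press -> shift 1; bend -> shift 1.

shift 1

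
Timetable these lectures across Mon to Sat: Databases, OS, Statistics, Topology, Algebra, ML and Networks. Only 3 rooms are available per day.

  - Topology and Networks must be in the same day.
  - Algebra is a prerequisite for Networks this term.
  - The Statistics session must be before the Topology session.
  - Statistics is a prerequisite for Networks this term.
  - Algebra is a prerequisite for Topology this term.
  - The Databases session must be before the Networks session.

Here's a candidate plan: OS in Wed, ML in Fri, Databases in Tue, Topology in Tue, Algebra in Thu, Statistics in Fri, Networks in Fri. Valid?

Invalid. The Statistics session must be before the Topology session.

Topology and Networks must be in the same day — violated.
Algebra is a prerequisite for Networks this term — holds.
Only 3 rooms are available per day — holds.
Algebra is a prerequisite for Topology this term — violated.
The Databases session must be before the Networks session — holds.
Statistics is a prerequisite for Networks this term — violated.
The Statistics session must be before the Topology session — violated.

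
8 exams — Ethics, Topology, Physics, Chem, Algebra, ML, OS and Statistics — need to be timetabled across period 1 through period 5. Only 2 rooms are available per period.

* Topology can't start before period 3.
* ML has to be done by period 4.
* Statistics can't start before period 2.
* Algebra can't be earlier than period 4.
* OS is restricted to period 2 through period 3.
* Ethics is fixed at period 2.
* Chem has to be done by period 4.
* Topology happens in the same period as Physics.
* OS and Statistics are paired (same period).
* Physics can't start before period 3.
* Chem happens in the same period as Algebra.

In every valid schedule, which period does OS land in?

OS is available from period 2; OS's own window allows nothing later than period 3.
So OS is pinned to period 3.

period 3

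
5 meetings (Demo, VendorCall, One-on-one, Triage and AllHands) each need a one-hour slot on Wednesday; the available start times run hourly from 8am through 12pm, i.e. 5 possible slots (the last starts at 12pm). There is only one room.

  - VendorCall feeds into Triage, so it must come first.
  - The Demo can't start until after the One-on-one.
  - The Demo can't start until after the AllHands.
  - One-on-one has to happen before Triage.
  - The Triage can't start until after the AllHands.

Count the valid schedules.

Splitting on Demo: it can be 10am (2), 11am (6), 12pm (6). Listing each branch's schedules as (VendorCall, One-on-one, Triage, AllHands):
Demo=10am: (11am,8am,12pm,9am) (11am,9am,12pm,8am) — 2.
Demo=11am: (8am,9am,12pm,10am) (8am,10am,12pm,9am) (9am,8am,12pm,10am) (9am,10am,12pm,8am) (10am,8am,12pm,9am) (10am,9am,12pm,8am) — 6.
Demo=12pm: (8am,9am,11am,10am) (8am,10am,11am,9am) (9am,8am,11am,10am) (9am,10am,11am,8am) (10am,8am,11am,9am) (10am,9am,11am,8am) — 6.
Summing: 2 + 6 + 6 = 14.

14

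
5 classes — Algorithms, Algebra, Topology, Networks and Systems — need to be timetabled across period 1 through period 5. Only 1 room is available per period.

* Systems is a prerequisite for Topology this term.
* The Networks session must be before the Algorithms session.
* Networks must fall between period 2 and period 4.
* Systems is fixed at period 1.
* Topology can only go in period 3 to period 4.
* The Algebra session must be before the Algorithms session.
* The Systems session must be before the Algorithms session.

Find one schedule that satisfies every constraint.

Systems -> period 1; Algebra -> period 4; Topology -> period 3; Networks -> period 2; Algorithms -> period 5

Checking: Networks(period 2) before Algorithms(period 5); Algebra(period 4) before Algorithms(period 5); Systems(period 1) before Topology(period 3); Systems(period 1) before Algorithms(period 5); Networks=period 2 in [period 2,period 4]; Topology=period 3 in [period 3,period 4]; Systems=period 1 in [period 1,period 1]; max 1 per period (cap 1).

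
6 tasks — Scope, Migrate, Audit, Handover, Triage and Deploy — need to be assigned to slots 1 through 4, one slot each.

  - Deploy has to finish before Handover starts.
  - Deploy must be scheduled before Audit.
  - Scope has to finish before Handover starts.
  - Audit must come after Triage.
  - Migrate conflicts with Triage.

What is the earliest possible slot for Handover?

2

Precedence pushes Handover to at least 2.
Handover at 2 is achievable: Deploy -> 1; Audit -> 2; Migrate -> 2; Handover -> 2; Triage -> 1; Scope -> 1.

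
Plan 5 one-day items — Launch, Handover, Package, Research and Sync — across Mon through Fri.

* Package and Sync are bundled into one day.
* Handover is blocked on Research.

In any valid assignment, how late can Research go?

Downstream work caps Research at Thu.
Research at Thu is achievable: Handover in Fri; Research in Thu; Launch in Mon; Sync in Mon; Package in Mon.

Thu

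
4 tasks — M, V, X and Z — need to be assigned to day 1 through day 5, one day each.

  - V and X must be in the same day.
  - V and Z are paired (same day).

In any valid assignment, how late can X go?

day 5

X at day 5 is achievable: Z -> day 5; M -> day 1; V -> day 5; X -> day 5.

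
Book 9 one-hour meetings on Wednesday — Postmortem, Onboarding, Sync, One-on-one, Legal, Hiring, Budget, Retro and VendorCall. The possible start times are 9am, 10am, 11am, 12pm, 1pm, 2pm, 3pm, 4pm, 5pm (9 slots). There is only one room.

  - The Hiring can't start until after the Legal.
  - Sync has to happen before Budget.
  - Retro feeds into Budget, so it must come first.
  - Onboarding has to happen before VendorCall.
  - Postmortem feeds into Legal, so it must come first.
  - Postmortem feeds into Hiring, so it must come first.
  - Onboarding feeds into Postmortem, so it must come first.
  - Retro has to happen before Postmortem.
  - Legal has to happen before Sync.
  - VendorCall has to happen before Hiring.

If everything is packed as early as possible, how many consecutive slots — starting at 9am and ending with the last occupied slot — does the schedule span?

9

The precedence chain requires at least 5 distinct slots.
With at most 1 per slot and 9 meetings, at least 9 slots are needed.
9 works (last occupied slot: 5pm): for example One-on-one -> 5pm, Retro -> 10am, Postmortem -> 11am, Onboarding -> 9am, Hiring -> 2pm, Sync -> 3pm, Legal -> 12pm, Budget -> 4pm, VendorCall -> 1pm.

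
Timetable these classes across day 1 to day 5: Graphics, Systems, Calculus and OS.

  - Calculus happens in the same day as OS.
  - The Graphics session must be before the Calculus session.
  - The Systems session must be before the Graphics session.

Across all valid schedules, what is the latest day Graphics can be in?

Precedence pushes Graphics to at least day 2; downstream work caps Graphics at day 4.
Graphics at day 4 is achievable: Graphics=day 4; Calculus=day 5; Systems=day 1; OS=day 5.

day 4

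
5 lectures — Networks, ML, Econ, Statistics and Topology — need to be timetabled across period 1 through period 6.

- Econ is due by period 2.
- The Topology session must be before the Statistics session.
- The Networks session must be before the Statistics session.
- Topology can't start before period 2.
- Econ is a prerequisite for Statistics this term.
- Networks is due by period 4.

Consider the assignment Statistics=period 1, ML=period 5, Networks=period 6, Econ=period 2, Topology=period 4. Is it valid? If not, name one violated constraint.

Invalid. The Networks session must be before the Statistics session.

Topology can't start before period 2 — holds.
Econ is a prerequisite for Statistics this term — violated.
The Topology session must be before the Statistics session — violated.
Econ is due by period 2 — holds.
The Networks session must be before the Statistics session — violated.
Networks is due by period 4 — violated.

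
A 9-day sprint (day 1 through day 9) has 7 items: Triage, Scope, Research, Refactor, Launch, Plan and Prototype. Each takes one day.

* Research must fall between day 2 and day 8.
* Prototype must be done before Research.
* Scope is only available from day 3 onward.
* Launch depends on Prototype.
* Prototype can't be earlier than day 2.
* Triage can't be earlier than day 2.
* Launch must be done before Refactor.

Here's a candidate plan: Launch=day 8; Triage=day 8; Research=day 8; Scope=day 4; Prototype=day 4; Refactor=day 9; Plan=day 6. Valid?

Prototype must be done before Research — holds.
Launch depends on Prototype — holds.
Launch must be done before Refactor — holds.
Scope is only available from day 3 onward — holds.
Triage can't be earlier than day 2 — holds.
Prototype can't be earlier than day 2 — holds.
Research must fall between day 2 and day 8 — holds.

Valid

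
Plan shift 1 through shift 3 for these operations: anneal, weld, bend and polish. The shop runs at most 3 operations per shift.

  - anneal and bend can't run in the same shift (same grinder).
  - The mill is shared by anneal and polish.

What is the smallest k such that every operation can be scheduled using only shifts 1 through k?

With at most 3 per shift and 4 operations, at least 2 shifts are needed.
2 works (last occupied shift: shift 2): for example bend -> shift 2; polish -> shift 2; weld -> shift 1; anneal -> shift 1.

2 shifts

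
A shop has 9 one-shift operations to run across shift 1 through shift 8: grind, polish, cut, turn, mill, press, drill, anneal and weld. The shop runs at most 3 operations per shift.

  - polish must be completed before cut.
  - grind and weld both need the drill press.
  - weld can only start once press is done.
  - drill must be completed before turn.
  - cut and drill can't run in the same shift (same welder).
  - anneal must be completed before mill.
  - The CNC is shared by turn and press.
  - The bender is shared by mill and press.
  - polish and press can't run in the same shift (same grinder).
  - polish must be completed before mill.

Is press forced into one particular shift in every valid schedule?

No

press can be shift 1 (e.g. press in shift 1; weld in shift 2; polish in shift 2; drill in shift 1; cut in shift 3; anneal in shift 1; mill in shift 3; turn in shift 2; grind in shift 3) or shift 2 (e.g. polish -> shift 1, anneal -> shift 1, weld -> shift 3, grind -> shift 2, mill -> shift 3, press -> shift 2, turn -> shift 3, drill -> shift 1, cut -> shift 2).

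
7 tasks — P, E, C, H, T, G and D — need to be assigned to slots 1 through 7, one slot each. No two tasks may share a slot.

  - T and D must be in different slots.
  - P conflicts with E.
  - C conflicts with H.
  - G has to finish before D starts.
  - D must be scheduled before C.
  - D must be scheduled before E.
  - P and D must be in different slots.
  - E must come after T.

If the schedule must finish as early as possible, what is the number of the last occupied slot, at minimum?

The precedence chain requires at least 3 distinct slots.
With at most 1 per slot and 7 tasks, at least 7 slots are needed.
7 works (last occupied slot: 7): for example C -> 5; T -> 3; P -> 6; G -> 1; E -> 4; H -> 7; D -> 2.

slot 7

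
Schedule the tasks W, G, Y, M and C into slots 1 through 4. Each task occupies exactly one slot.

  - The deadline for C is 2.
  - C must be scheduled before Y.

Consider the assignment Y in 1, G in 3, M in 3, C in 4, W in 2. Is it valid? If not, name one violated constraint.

No. C must be scheduled before Y is not satisfied.

C must be scheduled before Y — violated.
The deadline for C is 2 — violated.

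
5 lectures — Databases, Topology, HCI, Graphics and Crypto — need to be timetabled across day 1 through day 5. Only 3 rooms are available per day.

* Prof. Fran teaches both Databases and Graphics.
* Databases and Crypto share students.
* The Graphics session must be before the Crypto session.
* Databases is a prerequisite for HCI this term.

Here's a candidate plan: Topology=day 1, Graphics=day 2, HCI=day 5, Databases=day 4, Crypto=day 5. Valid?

Yes

Databases and Crypto share students — holds.
Databases is a prerequisite for HCI this term — holds.
The Graphics session must be before the Crypto session — holds.
Only 3 rooms are available per day — holds.
Prof. Fran teaches both Databases and Graphics — holds.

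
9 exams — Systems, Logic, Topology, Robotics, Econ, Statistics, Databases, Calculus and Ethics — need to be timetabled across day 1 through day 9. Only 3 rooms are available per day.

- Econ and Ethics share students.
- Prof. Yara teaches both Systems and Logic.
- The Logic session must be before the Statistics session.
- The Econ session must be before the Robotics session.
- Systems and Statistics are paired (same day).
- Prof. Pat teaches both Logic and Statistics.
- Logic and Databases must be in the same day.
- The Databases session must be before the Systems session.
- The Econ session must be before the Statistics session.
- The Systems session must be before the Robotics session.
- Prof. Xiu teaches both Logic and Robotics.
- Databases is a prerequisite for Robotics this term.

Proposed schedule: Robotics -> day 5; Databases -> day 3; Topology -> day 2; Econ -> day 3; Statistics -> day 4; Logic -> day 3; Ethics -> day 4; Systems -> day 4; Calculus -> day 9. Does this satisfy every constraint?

Yes, all constraints hold

Databases is a prerequisite for Robotics this term — holds.
Prof. Xiu teaches both Logic and Robotics — holds.
The Databases session must be before the Systems session — holds.
The Logic session must be before the Statistics session — holds.
Econ and Ethics share students — holds.
The Systems session must be before the Robotics session — holds.
The Econ session must be before the Robotics session — holds.
Prof. Yara teaches both Systems and Logic — holds.
Systems and Statistics are paired (same day) — holds.
Only 3 rooms are available per day — holds.
Logic and Databases must be in the same day — holds.
The Econ session must be before the Statistics session — holds.
Prof. Pat teaches both Logic and Statistics — holds.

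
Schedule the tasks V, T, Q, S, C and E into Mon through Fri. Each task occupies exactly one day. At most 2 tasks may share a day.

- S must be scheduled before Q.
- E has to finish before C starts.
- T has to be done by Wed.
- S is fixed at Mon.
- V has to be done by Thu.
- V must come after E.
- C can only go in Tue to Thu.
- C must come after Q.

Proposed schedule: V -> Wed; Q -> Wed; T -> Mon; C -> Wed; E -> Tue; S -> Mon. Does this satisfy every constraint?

No — it violates: At most 2 tasks may share a day

C must come after Q — violated.
E has to finish before C starts — holds.
S is fixed at Mon — holds.
V has to be done by Thu — holds.
S must be scheduled before Q — holds.
V must come after E — holds.
T has to be done by Wed — holds.
At most 2 tasks may share a day — violated.
C can only go in Tue to Thu — holds.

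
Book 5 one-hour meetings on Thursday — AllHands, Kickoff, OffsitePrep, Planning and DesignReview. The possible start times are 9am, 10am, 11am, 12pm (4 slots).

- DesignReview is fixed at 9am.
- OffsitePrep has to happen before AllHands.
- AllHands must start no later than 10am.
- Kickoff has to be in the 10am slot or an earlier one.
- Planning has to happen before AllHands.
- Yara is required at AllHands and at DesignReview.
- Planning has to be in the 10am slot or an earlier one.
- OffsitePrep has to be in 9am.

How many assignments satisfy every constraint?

2

Enumerating: AllHands=10am; Planning=9am; DesignReview=9am; OffsitePrep=9am; Kickoff=9am | AllHands=10am, OffsitePrep=9am, DesignReview=9am, Kickoff=10am, Planning=9am.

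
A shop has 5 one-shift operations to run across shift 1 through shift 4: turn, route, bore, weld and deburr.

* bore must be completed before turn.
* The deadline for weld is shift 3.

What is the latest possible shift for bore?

Downstream work caps bore at shift 3.
bore at shift 3 is achievable: turn=shift 4, weld=shift 1, route=shift 1, bore=shift 3, deburr=shift 1.

shift 3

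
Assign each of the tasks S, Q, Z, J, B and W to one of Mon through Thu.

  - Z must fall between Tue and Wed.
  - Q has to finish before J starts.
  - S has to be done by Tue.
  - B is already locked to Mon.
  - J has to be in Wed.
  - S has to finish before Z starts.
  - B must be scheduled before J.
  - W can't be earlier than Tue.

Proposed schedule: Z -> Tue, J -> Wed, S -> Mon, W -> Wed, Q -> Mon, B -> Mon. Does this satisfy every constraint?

Yes, all constraints hold

W can't be earlier than Tue — holds.
B must be scheduled before J — holds.
Q has to finish before J starts — holds.
B is already locked to Mon — holds.
S has to be done by Tue — holds.
Z must fall between Tue and Wed — holds.
S has to finish before Z starts — holds.
J has to be in Wed — holds.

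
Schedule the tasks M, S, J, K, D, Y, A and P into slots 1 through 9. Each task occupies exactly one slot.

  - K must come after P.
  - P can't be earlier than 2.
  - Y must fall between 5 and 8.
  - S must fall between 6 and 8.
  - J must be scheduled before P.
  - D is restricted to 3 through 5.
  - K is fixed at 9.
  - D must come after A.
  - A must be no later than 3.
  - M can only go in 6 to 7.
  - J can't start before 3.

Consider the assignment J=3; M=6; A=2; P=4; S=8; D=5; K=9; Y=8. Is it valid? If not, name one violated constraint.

Valid

P can't be earlier than 2 — holds.
A must be no later than 3 — holds.
K is fixed at 9 — holds.
J must be scheduled before P — holds.
M can only go in 6 to 7 — holds.
K must come after P — holds.
Y must fall between 5 and 8 — holds.
S must fall between 6 and 8 — holds.
D must come after A — holds.
J can't start before 3 — holds.
D is restricted to 3 through 5 — holds.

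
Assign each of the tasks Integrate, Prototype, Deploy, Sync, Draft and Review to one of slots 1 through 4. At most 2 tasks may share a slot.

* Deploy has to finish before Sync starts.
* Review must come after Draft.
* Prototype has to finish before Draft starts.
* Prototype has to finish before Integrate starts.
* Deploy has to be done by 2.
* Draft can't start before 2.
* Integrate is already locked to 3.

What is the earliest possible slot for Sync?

Precedence pushes Sync to at least 2.
Sync at 2 is achievable: Prototype -> 1, Integrate -> 3, Sync -> 2, Deploy -> 1, Draft -> 2, Review -> 3.

2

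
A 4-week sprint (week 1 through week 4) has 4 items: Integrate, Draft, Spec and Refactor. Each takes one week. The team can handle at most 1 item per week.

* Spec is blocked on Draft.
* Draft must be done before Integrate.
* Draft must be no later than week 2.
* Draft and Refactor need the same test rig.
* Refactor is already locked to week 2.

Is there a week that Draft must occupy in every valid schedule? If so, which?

Draft's window is week 1–week 2.
Refactor is fixed at week 2, and Draft can't share a week with Refactor.
So Draft must be week 1.

week 1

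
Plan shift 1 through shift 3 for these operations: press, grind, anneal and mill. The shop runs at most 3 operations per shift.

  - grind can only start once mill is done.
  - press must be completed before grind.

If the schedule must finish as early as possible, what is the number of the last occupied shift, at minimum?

2

The precedence chain requires at least 2 distinct shifts.
With at most 3 per shift and 4 operations, at least 2 shifts are needed.
2 works (last occupied shift: shift 2): for example anneal in shift 1; mill in shift 1; grind in shift 2; press in shift 1.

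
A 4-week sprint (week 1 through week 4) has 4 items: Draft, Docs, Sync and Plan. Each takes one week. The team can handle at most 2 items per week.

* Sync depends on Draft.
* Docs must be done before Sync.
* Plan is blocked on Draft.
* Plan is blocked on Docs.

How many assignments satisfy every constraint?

26

Splitting on Draft: it can be week 1 (14), week 2 (9), week 3 (3). Listing each branch's schedules as (Docs, Sync, Plan) by week number:
Draft=week 1: (1,2,2) (1,2,3) (1,2,4) (1,3,2) (1,3,3) (1,3,4) (1,4,2) (1,4,3) (1,4,4) (2,3,3) (2,3,4) (2,4,3) (2,4,4) (3,4,4) — 14.
Draft=week 2: (1,3,3) (1,3,4) (1,4,3) (1,4,4) (2,3,3) (2,3,4) (2,4,3) (2,4,4) (3,4,4) — 9.
Draft=week 3: (1,4,4) (2,4,4) (3,4,4) — 3.
Summing: 14 + 9 + 3 = 26.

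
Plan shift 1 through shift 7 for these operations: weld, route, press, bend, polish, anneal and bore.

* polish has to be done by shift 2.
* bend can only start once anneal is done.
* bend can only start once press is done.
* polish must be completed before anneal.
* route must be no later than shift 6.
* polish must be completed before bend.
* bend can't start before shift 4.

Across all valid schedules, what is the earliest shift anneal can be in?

shift 2

Precedence pushes anneal to at least shift 2; downstream work caps anneal at shift 6.
anneal at shift 2 is achievable: bore in shift 1; route in shift 1; bend in shift 4; press in shift 1; polish in shift 1; anneal in shift 2; weld in shift 1.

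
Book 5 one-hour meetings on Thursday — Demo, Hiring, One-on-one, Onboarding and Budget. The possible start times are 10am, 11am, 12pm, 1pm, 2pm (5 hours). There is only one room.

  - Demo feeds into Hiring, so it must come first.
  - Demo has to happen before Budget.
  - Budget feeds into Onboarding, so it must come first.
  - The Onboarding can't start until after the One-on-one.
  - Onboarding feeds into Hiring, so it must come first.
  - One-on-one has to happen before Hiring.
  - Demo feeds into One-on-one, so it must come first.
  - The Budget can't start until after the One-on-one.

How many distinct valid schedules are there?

Enumerating: Onboarding -> 1pm; Hiring -> 2pm; Demo -> 10am; Budget -> 12pm; One-on-one -> 11am.

1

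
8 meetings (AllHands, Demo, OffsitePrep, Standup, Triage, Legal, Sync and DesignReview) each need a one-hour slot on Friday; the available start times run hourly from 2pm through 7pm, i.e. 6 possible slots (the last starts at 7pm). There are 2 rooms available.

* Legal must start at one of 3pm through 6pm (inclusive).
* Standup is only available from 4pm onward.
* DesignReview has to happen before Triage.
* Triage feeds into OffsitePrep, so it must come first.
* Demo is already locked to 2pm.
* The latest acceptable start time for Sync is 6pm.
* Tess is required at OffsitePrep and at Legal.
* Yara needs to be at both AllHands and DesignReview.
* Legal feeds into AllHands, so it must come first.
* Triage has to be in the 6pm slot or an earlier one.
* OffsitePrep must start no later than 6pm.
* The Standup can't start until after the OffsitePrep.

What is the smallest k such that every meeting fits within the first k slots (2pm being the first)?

4

The precedence chain requires at least 4 distinct slots.
With at most 2 per slot and 8 meetings, at least 4 slots are needed.
4 works (last occupied slot: 5pm): for example Legal=3pm, Standup=5pm, DesignReview=2pm, Demo=2pm, Sync=5pm, AllHands=4pm, OffsitePrep=4pm, Triage=3pm.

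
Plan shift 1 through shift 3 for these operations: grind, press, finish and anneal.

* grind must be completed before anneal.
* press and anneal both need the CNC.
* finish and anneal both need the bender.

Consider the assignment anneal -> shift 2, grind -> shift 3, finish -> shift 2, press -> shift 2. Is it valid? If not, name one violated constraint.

finish and anneal both need the bender — violated.
press and anneal both need the CNC — violated.
grind must be completed before anneal — violated.

Invalid. grind must be completed before anneal.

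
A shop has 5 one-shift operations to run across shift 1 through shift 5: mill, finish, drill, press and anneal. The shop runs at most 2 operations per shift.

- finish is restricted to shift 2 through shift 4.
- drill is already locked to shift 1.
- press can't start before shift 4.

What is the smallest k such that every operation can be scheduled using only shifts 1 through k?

With at most 2 per shift and 5 operations, at least 3 shifts are needed.
press can't be placed before shift 4, so the schedule must run through at least shift 4.
4 works (last occupied shift: shift 4): for example drill=shift 1; press=shift 4; finish=shift 2; anneal=shift 2; mill=shift 1.

4 shifts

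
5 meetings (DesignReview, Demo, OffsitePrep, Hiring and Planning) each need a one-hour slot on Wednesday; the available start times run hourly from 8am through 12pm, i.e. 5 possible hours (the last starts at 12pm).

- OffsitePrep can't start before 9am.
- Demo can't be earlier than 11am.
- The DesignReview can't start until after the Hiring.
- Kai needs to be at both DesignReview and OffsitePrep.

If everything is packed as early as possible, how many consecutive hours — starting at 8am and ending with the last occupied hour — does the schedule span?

The precedence chain requires at least 2 distinct hours.
Demo can't be placed before 11am — that is hour 4 counting from 8am — so the schedule must run through at least 4 hours.
4 works (last occupied hour: 11am): for example DesignReview in 10am; Demo in 11am; OffsitePrep in 9am; Planning in 8am; Hiring in 8am.

4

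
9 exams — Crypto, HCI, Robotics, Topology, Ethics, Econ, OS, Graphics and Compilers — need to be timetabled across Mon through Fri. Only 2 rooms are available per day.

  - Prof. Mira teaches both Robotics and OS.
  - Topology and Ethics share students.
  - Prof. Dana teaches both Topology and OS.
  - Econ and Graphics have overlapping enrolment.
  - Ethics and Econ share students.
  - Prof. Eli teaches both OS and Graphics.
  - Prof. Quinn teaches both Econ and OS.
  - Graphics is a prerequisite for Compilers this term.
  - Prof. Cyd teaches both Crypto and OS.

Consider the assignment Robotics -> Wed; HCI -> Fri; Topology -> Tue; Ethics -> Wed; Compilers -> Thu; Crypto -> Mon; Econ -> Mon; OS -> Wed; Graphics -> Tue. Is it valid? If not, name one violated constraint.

No. Prof. Mira teaches both Robotics and OS is not satisfied.

Prof. Cyd teaches both Crypto and OS — holds.
Only 2 rooms are available per day — violated.
Prof. Quinn teaches both Econ and OS — holds.
Graphics is a prerequisite for Compilers this term — holds.
Prof. Dana teaches both Topology and OS — holds.
Topology and Ethics share students — holds.
Prof. Eli teaches both OS and Graphics — holds.
Ethics and Econ share students — holds.
Prof. Mira teaches both Robotics and OS — violated.
Econ and Graphics have overlapping enrolment — holds.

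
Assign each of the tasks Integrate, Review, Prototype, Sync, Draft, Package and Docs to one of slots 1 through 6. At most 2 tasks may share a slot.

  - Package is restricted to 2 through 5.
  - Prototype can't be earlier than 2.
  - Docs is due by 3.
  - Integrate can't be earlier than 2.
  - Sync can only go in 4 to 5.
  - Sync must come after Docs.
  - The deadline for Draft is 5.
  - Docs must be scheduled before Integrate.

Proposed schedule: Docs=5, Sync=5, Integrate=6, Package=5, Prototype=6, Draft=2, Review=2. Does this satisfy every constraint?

No. Docs is due by 3 is not satisfied.

Prototype can't be earlier than 2 — holds.
At most 2 tasks may share a slot — violated.
Package is restricted to 2 through 5 — holds.
The deadline for Draft is 5 — holds.
Docs must be scheduled before Integrate — holds.
Sync can only go in 4 to 5 — holds.
Docs is due by 3 — violated.
Integrate can't be earlier than 2 — holds.
Sync must come after Docs — violated.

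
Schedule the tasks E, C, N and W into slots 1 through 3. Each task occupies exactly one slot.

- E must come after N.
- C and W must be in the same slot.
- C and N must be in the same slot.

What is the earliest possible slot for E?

2

Precedence pushes E to at least 2.
E at 2 is achievable: C=1; W=1; N=1; E=2.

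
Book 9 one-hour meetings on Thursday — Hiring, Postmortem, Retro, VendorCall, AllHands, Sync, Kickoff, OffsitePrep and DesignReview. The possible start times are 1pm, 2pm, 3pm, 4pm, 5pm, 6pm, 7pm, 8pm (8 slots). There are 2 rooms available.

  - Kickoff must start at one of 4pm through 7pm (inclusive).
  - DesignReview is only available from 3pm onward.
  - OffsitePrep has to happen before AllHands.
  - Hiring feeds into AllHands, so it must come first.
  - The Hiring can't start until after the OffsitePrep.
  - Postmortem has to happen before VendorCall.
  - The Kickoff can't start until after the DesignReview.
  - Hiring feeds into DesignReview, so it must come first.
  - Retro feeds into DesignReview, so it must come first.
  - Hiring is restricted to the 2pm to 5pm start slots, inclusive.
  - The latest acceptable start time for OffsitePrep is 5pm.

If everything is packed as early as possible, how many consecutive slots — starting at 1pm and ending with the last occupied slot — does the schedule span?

5 slots

The precedence chain requires at least 4 distinct slots.
With at most 2 per slot and 9 meetings, at least 5 slots are needed.
5 works (last occupied slot: 5pm): for example Kickoff -> 4pm, VendorCall -> 4pm, OffsitePrep -> 1pm, Postmortem -> 1pm, Sync -> 5pm, AllHands -> 3pm, Hiring -> 2pm, Retro -> 2pm, DesignReview -> 3pm.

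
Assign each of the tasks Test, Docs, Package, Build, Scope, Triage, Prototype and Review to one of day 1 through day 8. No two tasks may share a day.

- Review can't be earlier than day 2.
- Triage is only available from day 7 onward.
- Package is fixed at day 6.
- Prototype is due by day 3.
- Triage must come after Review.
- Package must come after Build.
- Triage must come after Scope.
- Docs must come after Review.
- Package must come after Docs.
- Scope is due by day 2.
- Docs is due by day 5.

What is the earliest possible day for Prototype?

Prototype's own window allows nothing later than day 3.
Prototype at day 1 is achievable: Build=day 5, Prototype=day 1, Docs=day 4, Scope=day 2, Review=day 3, Package=day 6, Test=day 8, Triage=day 7.

day 1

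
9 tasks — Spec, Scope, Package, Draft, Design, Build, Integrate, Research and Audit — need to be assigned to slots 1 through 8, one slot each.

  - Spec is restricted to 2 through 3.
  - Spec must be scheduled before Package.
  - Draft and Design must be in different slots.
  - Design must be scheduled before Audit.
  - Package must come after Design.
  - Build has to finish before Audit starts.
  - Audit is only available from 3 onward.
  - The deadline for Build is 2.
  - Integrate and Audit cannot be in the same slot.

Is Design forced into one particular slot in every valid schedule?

No

Design can be 1 (e.g. Research=1, Integrate=1, Draft=2, Package=3, Spec=2, Scope=1, Build=1, Audit=3, Design=1) or 2 (e.g. Scope in 1, Research in 1, Design in 2, Package in 3, Draft in 1, Audit in 3, Spec in 2, Build in 1, Integrate in 1).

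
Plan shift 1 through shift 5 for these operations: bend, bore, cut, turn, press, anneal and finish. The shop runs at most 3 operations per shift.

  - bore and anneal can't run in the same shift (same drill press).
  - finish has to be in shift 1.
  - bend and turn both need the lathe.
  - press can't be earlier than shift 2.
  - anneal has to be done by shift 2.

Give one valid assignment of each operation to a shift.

cut -> shift 2, turn -> shift 3, bend -> shift 1, anneal -> shift 1, bore -> shift 2, press -> shift 2, finish -> shift 1

Checking: bend(shift 1) != turn(shift 3); bore(shift 2) != anneal(shift 1); anneal=shift 1 in [shift 1,shift 2]; finish=shift 1 in [shift 1,shift 1]; press=shift 2 in [shift 2,shift 5]; max 3 per shift (cap 3).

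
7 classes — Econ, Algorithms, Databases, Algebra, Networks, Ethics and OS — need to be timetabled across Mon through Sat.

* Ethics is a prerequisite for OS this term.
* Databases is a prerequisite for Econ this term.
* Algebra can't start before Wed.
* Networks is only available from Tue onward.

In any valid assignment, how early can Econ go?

Precedence pushes Econ to at least Tue.
Econ at Tue is achievable: Algorithms=Mon; Algebra=Wed; Econ=Tue; OS=Tue; Ethics=Mon; Networks=Tue; Databases=Mon.

Tue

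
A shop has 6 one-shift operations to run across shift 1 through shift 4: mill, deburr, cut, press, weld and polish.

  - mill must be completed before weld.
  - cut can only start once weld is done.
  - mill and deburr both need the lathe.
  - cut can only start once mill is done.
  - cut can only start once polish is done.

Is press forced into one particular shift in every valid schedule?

press can be shift 1 (e.g. deburr=shift 2, polish=shift 1, cut=shift 3, weld=shift 2, press=shift 1, mill=shift 1) or shift 2 (e.g. mill -> shift 1, press -> shift 2, polish -> shift 1, deburr -> shift 2, weld -> shift 2, cut -> shift 3).

No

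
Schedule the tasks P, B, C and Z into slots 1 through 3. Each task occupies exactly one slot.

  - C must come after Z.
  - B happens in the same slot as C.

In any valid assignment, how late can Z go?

Downstream work caps Z at 2.
Z at 2 is achievable: B in 3, Z in 2, P in 1, C in 3.

2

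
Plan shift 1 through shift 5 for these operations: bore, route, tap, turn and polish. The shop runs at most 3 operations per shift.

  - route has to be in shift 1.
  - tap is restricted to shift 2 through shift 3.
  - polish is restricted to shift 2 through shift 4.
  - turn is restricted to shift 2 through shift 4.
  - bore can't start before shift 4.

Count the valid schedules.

Splitting on bore: it can be shift 4 (18), shift 5 (18). Listing each branch's schedules as (route, tap, turn, polish) by shift number:
bore=shift 4: (1,2,2,2) (1,2,2,3) (1,2,2,4) (1,2,3,2) (1,2,3,3) (1,2,3,4) (1,2,4,2) (1,2,4,3) (1,2,4,4) (1,3,2,2) (1,3,2,3) (1,3,2,4) (1,3,3,2) (1,3,3,3) (1,3,3,4) (1,3,4,2) (1,3,4,3) (1,3,4,4) — 18.
bore=shift 5: (1,2,2,2) (1,2,2,3) (1,2,2,4) (1,2,3,2) (1,2,3,3) (1,2,3,4) (1,2,4,2) (1,2,4,3) (1,2,4,4) (1,3,2,2) (1,3,2,3) (1,3,2,4) (1,3,3,2) (1,3,3,3) (1,3,3,4) (1,3,4,2) (1,3,4,3) (1,3,4,4) — 18.
Summing: 18 + 18 = 36.

36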